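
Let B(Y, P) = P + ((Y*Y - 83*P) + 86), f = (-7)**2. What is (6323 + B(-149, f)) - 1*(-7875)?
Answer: 32467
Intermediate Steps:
f = 49
B(Y, P) = 86 + Y**2 - 82*P (B(Y, P) = P + ((Y**2 - 83*P) + 86) = P + (86 + Y**2 - 83*P) = 86 + Y**2 - 82*P)
(6323 + B(-149, f)) - 1*(-7875) = (6323 + (86 + (-149)**2 - 82*49)) - 1*(-7875) = (6323 + (86 + 22201 - 4018)) + 7875 = (6323 + 18269) + 7875 = 24592 + 7875 = 32467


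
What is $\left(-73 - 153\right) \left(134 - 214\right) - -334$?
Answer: $18414$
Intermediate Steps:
$\left(-73 - 153\right) \left(134 - 214\right) - -334 = \left(-226\right) \left(-80\right) + 334 = 18080 + 334 = 18414$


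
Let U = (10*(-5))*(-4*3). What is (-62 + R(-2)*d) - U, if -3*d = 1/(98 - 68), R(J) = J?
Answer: -29789/45 ≈ -661.98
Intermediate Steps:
d = -1/90 (d = -1/(3*(98 - 68)) = -1/3/30 = -1/3*1/30 = -1/90 ≈ -0.011111)
U = 600 (U = -50*(-12) = 600)
(-62 + R(-2)*d) - U = (-62 - 2*(-1/90)) - 1*600 = (-62 + 1/45) - 600 = -2789/45 - 600 = -29789/45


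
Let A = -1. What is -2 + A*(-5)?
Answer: 3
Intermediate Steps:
-2 + A*(-5) = -2 - 1*(-5) = -2 + 5 = 3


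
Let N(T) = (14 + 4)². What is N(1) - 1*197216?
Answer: -196892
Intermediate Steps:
N(T) = 324 (N(T) = 18² = 324)
N(1) - 1*197216 = 324 - 1*197216 = 324 - 197216 = -196892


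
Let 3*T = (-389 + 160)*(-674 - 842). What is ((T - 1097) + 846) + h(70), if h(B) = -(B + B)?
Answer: 345991/3 ≈ 1.1533e+5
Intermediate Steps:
T = 347164/3 (T = ((-389 + 160)*(-674 - 842))/3 = (-229*(-1516))/3 = (1/3)*347164 = 347164/3 ≈ 1.1572e+5)
h(B) = -2*B
((T - 1097) + 846) + h(70) = ((347164/3 - 1097) + 846) - 2*70 = (343873/3 + 846) - 140 = 346411/3 - 140 = 345991/3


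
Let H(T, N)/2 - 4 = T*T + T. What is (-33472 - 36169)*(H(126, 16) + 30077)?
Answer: -4323940049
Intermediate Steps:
H(T, N) = 8 + 2*T + 2*T² (H(T, N) = 8 + 2*(T*T + T) = 8 + 2*(T² + T) = 8 + 2*(T + T²) = 8 + (2*T + 2*T²) = 8 + 2*T + 2*T²)
(-33472 - 36169)*(H(126, 16) + 30077) = (-33472 - 36169)*((8 + 2*126 + 2*126²) + 30077) = -69641*((8 + 252 + 2*15876) + 30077) = -69641*((8 + 252 + 31752) + 30077) = -69641*(32012 + 30077) = -69641*62089 = -4323940049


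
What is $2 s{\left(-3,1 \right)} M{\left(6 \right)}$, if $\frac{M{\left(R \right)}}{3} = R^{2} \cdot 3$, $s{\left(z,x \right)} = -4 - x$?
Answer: $-3240$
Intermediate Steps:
$M{\left(R \right)} = 9 R^{2}$ ($M{\left(R \right)} = 3 R^{2} \cdot 3 = 3 \cdot 3 R^{2} = 9 R^{2}$)
$2 s{\left(-3,1 \right)} M{\left(6 \right)} = 2 \left(-4 - 1\right) 9 \cdot 6^{2} = 2 \left(-4 - 1\right) 9 \cdot 36 = 2 \left(-5\right) 324 = \left(-10\right) 324 = -3240$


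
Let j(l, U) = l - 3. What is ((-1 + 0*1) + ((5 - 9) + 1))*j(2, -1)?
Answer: 4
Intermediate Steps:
j(l, U) = -3 + l
((-1 + 0*1) + ((5 - 9) + 1))*j(2, -1) = ((-1 + 0*1) + ((5 - 9) + 1))*(-3 + 2) = ((-1 + 0) + (-4 + 1))*(-1) = (-1 - 3)*(-1) = -4*(-1) = 4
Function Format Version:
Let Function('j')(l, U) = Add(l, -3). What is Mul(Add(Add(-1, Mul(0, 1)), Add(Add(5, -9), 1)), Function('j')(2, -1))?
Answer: 4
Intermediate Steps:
Function('j')(l, U) = Add(-3, l)
Mul(Add(Add(-1, Mul(0, 1)), Add(Add(5, -9), 1)), Function('j')(2, -1)) = Mul(Add(Add(-1, Mul(0, 1)), Add(Add(5, -9), 1)), Add(-3, 2)) = Mul(Add(Add(-1, 0), Add(-4, 1)), -1) = Mul(Add(-1, -3), -1) = Mul(-4, -1) = 4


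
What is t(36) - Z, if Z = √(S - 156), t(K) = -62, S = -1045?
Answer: -62 - I*√1201 ≈ -62.0 - 34.655*I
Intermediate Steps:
Z = I*√1201 (Z = √(-1045 - 156) = √(-1201) = I*√1201 ≈ 34.655*I)
t(36) - Z = -62 - I*√1201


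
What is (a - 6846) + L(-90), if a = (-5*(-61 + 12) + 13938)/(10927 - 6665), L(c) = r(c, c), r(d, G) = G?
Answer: -29547049/4262 ≈ -6932.7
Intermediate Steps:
L(c) = c
a = 14183/4262 (a = (-5*(-49) + 13938)/4262 = (245 + 13938)*(1/4262) = 14183*(1/4262) = 14183/4262 ≈ 3.3278)
(a - 6846) + L(-90) = (14183/4262 - 6846) - 90 = -29163469/4262 - 90 = -29547049/4262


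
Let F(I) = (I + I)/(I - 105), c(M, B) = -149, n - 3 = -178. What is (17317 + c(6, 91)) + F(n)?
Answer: 68677/4 ≈ 17169.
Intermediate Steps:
n = -175 (n = 3 - 178 = -175)
F(I) = 2*I/(-105 + I) (F(I) = (2*I)/(-105 + I) = 2*I/(-105 + I))
(17317 + c(6, 91)) + F(n) = (17317 - 149) + 2*(-175)/(-105 - 175) = 17168 + 2*(-175)/(-280) = 17168 + 2*(-175)*(-1/280) = 17168 + 5/4 = 68677/4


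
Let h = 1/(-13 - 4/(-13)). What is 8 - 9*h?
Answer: 479/55 ≈ 8.7091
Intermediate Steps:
h = -13/165 (h = 1/(-13 - 4*(-1/13)) = 1/(-13 + 4/13) = 1/(-165/13) = -13/165 ≈ -0.078788)
8 - 9*h = 8 - 9*(-13/165) = 8 + 39/55 = 479/55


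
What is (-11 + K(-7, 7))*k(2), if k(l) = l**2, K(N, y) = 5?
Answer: -24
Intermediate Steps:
(-11 + K(-7, 7))*k(2) = (-11 + 5)*2**2 = -6*4 = -24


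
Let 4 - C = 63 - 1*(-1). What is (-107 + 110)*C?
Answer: -180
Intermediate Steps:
C = -60 (C = 4 - (63 - 1*(-1)) = 4 - (63 + 1) = 4 - 1*64 = 4 - 64 = -60)
(-107 + 110)*C = (-107 + 110)*(-60) = 3*(-60) = -180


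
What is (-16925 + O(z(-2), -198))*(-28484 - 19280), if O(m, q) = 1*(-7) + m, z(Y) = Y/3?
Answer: 2426315672/3 ≈ 8.0877e+8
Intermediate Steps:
z(Y) = Y/3 (z(Y) = Y*(⅓) = Y/3)
O(m, q) = -7 + m
(-16925 + O(z(-2), -198))*(-28484 - 19280) = (-16925 + (-7 + (⅓)*(-2)))*(-28484 - 19280) = (-16925 + (-7 - ⅔))*(-47764) = (-16925 - 23/3)*(-47764) = -50798/3*(-47764) = 2426315672/3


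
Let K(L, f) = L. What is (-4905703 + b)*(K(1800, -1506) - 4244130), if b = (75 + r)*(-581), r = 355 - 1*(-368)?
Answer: 22778516404530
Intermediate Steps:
r = 723 (r = 355 + 368 = 723)
b = -463638 (b = (75 + 723)*(-581) = 798*(-581) = -463638)
(-4905703 + b)*(K(1800, -1506) - 4244130) = (-4905703 - 463638)*(1800 - 4244130) = -5369341*(-4242330) = 22778516404530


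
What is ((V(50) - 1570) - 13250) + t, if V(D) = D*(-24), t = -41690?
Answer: -57710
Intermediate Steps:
V(D) = -24*D
((V(50) - 1570) - 13250) + t = ((-24*50 - 1570) - 13250) - 41690 = ((-1200 - 1570) - 13250) - 41690 = (-2770 - 13250) - 41690 = -16020 - 41690 = -57710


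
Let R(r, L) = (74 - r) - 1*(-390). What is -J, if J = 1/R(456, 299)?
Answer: -⅛ ≈ -0.12500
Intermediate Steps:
R(r, L) = 464 - r (R(r, L) = (74 - r) + 390 = 464 - r)
J = ⅛ (J = 1/(464 - 1*456) = 1/(464 - 456) = 1/8 = ⅛ ≈ 0.12500)
-J = -1*⅛ = -⅛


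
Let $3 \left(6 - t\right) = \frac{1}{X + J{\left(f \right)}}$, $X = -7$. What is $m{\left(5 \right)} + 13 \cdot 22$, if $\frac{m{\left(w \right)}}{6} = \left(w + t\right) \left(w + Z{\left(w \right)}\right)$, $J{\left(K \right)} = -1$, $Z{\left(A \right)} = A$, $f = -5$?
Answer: $\frac{1897}{2} \approx 948.5$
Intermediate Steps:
$t = \frac{145}{24}$ ($t = 6 - \frac{1}{3 \left(-7 - 1\right)} = 6 - \frac{1}{3 \left(-8\right)} = 6 - - \frac{1}{24} = 6 + \frac{1}{24} = \frac{145}{24} \approx 6.0417$)
$m{\left(w \right)} = 12 w \left(\frac{145}{24} + w\right)$ ($m{\left(w \right)} = 6 \left(w + \frac{145}{24}\right) \left(w + w\right) = 6 \left(\frac{145}{24} + w\right) 2 w = 6 \cdot 2 w \left(\frac{145}{24} + w\right) = 12 w \left(\frac{145}{24} + w\right)$)
$m{\left(5 \right)} + 13 \cdot 22 = \frac{1}{2} \cdot 5 \left(145 + 24 \cdot 5\right) + 13 \cdot 22 = \frac{1}{2} \cdot 5 \left(145 + 120\right) + 286 = \frac{1}{2} \cdot 5 \cdot 265 + 286 = \frac{1325}{2} + 286 = \frac{1897}{2}$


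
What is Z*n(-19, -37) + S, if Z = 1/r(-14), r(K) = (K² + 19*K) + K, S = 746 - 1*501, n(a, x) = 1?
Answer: 20579/84 ≈ 244.99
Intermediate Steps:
S = 245 (S = 746 - 501 = 245)
r(K) = K² + 20*K
Z = -1/84 (Z = 1/(-14*(20 - 14)) = 1/(-14*6) = 1/(-84) = -1/84 ≈ -0.011905)
Z*n(-19, -37) + S = -1/84*1 + 245 = -1/84 + 245 = 20579/84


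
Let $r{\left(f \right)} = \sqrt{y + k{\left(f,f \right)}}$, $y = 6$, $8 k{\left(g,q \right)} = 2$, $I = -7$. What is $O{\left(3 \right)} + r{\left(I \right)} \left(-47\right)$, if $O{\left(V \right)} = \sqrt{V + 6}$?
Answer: $- \frac{229}{2} \approx -114.5$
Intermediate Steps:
$k{\left(g,q \right)} = \frac{1}{4}$ ($k{\left(g,q \right)} = \frac{1}{8} \cdot 2 = \frac{1}{4}$)
$r{\left(f \right)} = \frac{5}{2}$ ($r{\left(f \right)} = \sqrt{6 + \frac{1}{4}} = \sqrt{\frac{25}{4}} = \frac{5}{2}$)
$O{\left(V \right)} = \sqrt{6 + V}$
$O{\left(3 \right)} + r{\left(I \right)} \left(-47\right) = \sqrt{6 + 3} + \frac{5}{2} \left(-47\right) = \sqrt{9} - \frac{235}{2} = 3 - \frac{235}{2} = - \frac{229}{2}$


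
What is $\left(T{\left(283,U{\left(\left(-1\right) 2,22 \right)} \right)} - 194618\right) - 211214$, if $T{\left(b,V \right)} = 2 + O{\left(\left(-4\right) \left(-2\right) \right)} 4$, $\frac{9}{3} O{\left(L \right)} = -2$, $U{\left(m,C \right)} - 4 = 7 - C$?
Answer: $- \frac{1217498}{3} \approx -4.0583 \cdot 10^{5}$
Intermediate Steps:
$U{\left(m,C \right)} = 11 - C$ ($U{\left(m,C \right)} = 4 - \left(-7 + C\right) = 11 - C$)
$O{\left(L \right)} = - \frac{2}{3}$ ($O{\left(L \right)} = \frac{1}{3} \left(-2\right) = - \frac{2}{3}$)
$T{\left(b,V \right)} = - \frac{2}{3}$ ($T{\left(b,V \right)} = 2 - \frac{8}{3} = - \frac{2}{3}$)
$\left(T{\left(283,U{\left(\left(-1\right) 2,22 \right)} \right)} - 194618\right) - 211214 = \left(- \frac{2}{3} - 194618\right) - 211214 = - \frac{583856}{3} - 211214 = - \frac{1217498}{3}$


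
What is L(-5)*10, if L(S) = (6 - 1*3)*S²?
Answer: 750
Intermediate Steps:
L(S) = 3*S² (L(S) = (6 - 3)*S² = 3*S²)
L(-5)*10 = (3*(-5)²)*10 = (3*25)*10 = 75*10 = 750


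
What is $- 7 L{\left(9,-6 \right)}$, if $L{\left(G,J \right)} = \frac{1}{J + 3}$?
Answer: $\frac{7}{3} \approx 2.3333$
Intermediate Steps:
$L{\left(G,J \right)} = \frac{1}{3 + J}$
$- 7 L{\left(9,-6 \right)} = - \frac{7}{3 - 6} = - \frac{7}{-3} = \left(-7\right) \left(- \frac{1}{3}\right) = \frac{7}{3}$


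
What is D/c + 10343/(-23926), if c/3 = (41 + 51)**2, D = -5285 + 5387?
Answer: -21682417/50627416 ≈ -0.42827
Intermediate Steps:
D = 102
c = 25392 (c = 3*(41 + 51)**2 = 3*92**2 = 3*8464 = 25392)
D/c + 10343/(-23926) = 102/25392 + 10343/(-23926) = 102*(1/25392) + 10343*(-1/23926) = 17/4232 - 10343/23926 = -21682417/50627416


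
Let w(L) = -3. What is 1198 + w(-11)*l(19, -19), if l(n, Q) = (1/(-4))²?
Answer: 19165/16 ≈ 1197.8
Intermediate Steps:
l(n, Q) = 1/16 (l(n, Q) = (-¼)² = 1/16)
1198 + w(-11)*l(19, -19) = 1198 - 3*1/16 = 1198 - 3/16 = 19165/16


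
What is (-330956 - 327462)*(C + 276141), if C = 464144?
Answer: -487416969130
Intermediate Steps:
(-330956 - 327462)*(C + 276141) = (-330956 - 327462)*(464144 + 276141) = -658418*740285 = -487416969130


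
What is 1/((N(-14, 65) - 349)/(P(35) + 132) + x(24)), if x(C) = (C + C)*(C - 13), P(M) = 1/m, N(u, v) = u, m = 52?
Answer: 6865/3605844 ≈ 0.0019039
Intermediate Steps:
P(M) = 1/52
x(C) = 2*C*(-13 + C) (x(C) = (2*C)*(-13 + C) = 2*C*(-13 + C))
1/((N(-14, 65) - 349)/(P(35) + 132) + x(24)) = 1/((-14 - 349)/(1/52 + 132) + 2*24*(-13 + 24)) = 1/(-363/6865/52 + 2*24*11) = 1/(-363*52/6865 + 528) = 1/(-18876/6865 + 528) = 1/(3605844/6865) = 6865/3605844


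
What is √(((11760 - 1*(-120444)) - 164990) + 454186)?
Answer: 70*√86 ≈ 649.15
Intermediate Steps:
√(((11760 - 1*(-120444)) - 164990) + 454186) = √(((11760 + 120444) - 164990) + 454186) = √((132204 - 164990) + 454186) = √(-32786 + 454186) = √421400 = 70*√86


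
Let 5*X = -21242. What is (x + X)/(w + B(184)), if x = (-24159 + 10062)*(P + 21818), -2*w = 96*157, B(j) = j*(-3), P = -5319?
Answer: 1162953257/40440 ≈ 28758.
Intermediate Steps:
B(j) = -3*j
w = -7536 (w = -48*157 = -½*15072 = -7536)
X = -21242/5 (X = (⅕)*(-21242) = -21242/5 ≈ -4248.4)
x = -232586403 (x = (-24159 + 10062)*(-5319 + 21818) = -14097*16499 = -232586403)
(x + X)/(w + B(184)) = (-232586403 - 21242/5)/(-7536 - 3*184) = -1162953257/(5*(-7536 - 552)) = -1162953257/5/(-8088) = -1162953257/5*(-1/8088) = 1162953257/40440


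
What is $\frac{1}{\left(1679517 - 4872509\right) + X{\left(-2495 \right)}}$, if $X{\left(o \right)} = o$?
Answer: $- \frac{1}{3195487} \approx -3.1294 \cdot 10^{-7}$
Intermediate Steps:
$\frac{1}{\left(1679517 - 4872509\right) + X{\left(-2495 \right)}} = \frac{1}{\left(1679517 - 4872509\right) - 2495} = \frac{1}{-3192992 - 2495} = \frac{1}{-3195487} = - \frac{1}{3195487}$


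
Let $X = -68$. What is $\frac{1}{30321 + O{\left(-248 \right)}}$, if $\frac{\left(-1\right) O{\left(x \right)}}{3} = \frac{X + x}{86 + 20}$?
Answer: $\frac{53}{1607487} \approx 3.2971 \cdot 10^{-5}$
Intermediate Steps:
$O{\left(x \right)} = \frac{102}{53} - \frac{3 x}{106}$ ($O{\left(x \right)} = - 3 \frac{-68 + x}{86 + 20} = - 3 \frac{-68 + x}{106} = - 3 \left(-68 + x\right) \frac{1}{106} = - 3 \left(- \frac{34}{53} + \frac{x}{106}\right) = \frac{102}{53} - \frac{3 x}{106}$)
$\frac{1}{30321 + O{\left(-248 \right)}} = \frac{1}{30321 + \left(\frac{102}{53} - - \frac{372}{53}\right)} = \frac{1}{30321 + \left(\frac{102}{53} + \frac{372}{53}\right)} = \frac{1}{30321 + \frac{474}{53}} = \frac{1}{\frac{1607487}{53}} = \frac{53}{1607487}$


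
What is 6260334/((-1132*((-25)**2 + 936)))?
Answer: -3130167/883526 ≈ -3.5428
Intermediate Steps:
6260334/((-1132*((-25)**2 + 936))) = 6260334/((-1132*(625 + 936))) = 6260334/((-1132*1561)) = 6260334/(-1767052) = 6260334*(-1/1767052) = -3130167/883526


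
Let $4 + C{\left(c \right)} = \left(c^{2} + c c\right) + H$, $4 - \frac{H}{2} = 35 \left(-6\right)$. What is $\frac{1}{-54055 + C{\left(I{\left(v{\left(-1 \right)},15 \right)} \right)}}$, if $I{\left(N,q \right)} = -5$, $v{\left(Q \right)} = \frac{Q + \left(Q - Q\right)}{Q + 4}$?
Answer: $- \frac{1}{53581} \approx -1.8663 \cdot 10^{-5}$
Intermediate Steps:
$H = 428$ ($H = 8 - 2 \cdot 35 \left(-6\right) = 8 - -420 = 8 + 420 = 428$)
$v{\left(Q \right)} = \frac{Q}{4 + Q}$ ($v{\left(Q \right)} = \frac{Q + 0}{4 + Q} = \frac{Q}{4 + Q}$)
$C{\left(c \right)} = 424 + 2 c^{2}$ ($C{\left(c \right)} = -4 + \left(\left(c^{2} + c c\right) + 428\right) = -4 + \left(\left(c^{2} + c^{2}\right) + 428\right) = -4 + \left(2 c^{2} + 428\right) = -4 + \left(428 + 2 c^{2}\right) = 424 + 2 c^{2}$)
$\frac{1}{-54055 + C{\left(I{\left(v{\left(-1 \right)},15 \right)} \right)}} = \frac{1}{-54055 + \left(424 + 2 \left(-5\right)^{2}\right)} = \frac{1}{-54055 + \left(424 + 2 \cdot 25\right)} = \frac{1}{-54055 + \left(424 + 50\right)} = \frac{1}{-54055 + 474} = \frac{1}{-53581} = - \frac{1}{53581}$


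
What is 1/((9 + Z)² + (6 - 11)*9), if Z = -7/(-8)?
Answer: 64/3361 ≈ 0.019042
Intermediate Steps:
Z = 7/8 (Z = -7*(-⅛) = 7/8 ≈ 0.87500)
1/((9 + Z)² + (6 - 11)*9) = 1/((9 + 7/8)² + (6 - 11)*9) = 1/((79/8)² - 5*9) = 1/(6241/64 - 45) = 1/(3361/64) = 64/3361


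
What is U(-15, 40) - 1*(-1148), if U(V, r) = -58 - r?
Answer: 1050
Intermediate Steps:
U(-15, 40) - 1*(-1148) = (-58 - 1*40) - 1*(-1148) = (-58 - 40) + 1148 = -98 + 1148 = 1050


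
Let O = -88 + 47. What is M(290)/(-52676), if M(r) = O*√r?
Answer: 41*√290/52676 ≈ 0.013255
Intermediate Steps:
O = -41
M(r) = -41*√r
M(290)/(-52676) = -41*√290/(-52676) = -41*√290*(-1/52676) = 41*√290/52676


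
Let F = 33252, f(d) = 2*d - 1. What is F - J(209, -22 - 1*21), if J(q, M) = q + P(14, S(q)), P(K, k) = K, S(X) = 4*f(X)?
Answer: 33029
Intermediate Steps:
f(d) = -1 + 2*d
S(X) = -4 + 8*X (S(X) = 4*(-1 + 2*X) = -4 + 8*X)
J(q, M) = 14 + q (J(q, M) = q + 14 = 14 + q)
F - J(209, -22 - 1*21) = 33252 - (14 + 209) = 33252 - 1*223 = 33252 - 223 = 33029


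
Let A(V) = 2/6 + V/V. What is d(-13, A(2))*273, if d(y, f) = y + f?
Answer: -3185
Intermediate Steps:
A(V) = 4/3 (A(V) = 2*(⅙) + 1 = ⅓ + 1 = 4/3)
d(y, f) = f + y
d(-13, A(2))*273 = (4/3 - 13)*273 = -35/3*273 = -3185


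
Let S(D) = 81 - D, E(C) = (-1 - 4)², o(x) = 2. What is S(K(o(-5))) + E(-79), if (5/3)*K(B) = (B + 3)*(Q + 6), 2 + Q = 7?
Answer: 73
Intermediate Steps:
Q = 5 (Q = -2 + 7 = 5)
K(B) = 99/5 + 33*B/5 (K(B) = 3*((B + 3)*(5 + 6))/5 = 3*((3 + B)*11)/5 = 3*(33 + 11*B)/5 = 99/5 + 33*B/5)
E(C) = 25 (E(C) = (-5)² = 25)
S(K(o(-5))) + E(-79) = (81 - (99/5 + (33/5)*2)) + 25 = (81 - (99/5 + 66/5)) + 25 = (81 - 1*33) + 25 = (81 - 33) + 25 = 48 + 25 = 73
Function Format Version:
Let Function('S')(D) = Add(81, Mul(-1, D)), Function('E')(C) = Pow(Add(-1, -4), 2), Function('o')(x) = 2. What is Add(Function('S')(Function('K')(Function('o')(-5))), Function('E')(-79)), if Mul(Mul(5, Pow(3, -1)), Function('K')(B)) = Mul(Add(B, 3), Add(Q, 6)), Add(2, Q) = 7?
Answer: 73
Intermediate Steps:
Q = 5 (Q = Add(-2, 7) = 5)
Function('K')(B) = Add(Rational(99, 5), Mul(Rational(33, 5), B)) (Function('K')(B) = Mul(Rational(3, 5), Mul(Add(B, 3), Add(5, 6))) = Mul(Rational(3, 5), Mul(Add(3, B), 11)) = Mul(Rational(3, 5), Add(33, Mul(11, B))) = Add(Rational(99, 5), Mul(Rational(33, 5), B)))
Function('E')(C) = 25 (Function('E')(C) = Pow(-5, 2) = 25)
Add(Function('S')(Function('K')(Function('o')(-5))), Function('E')(-79)) = Add(Add(81, Mul(-1, Add(Rational(99, 5), Mul(Rational(33, 5), 2)))), 25) = Add(Add(81, Mul(-1, Add(Rational(99, 5), Rational(66, 5)))), 25) = Add(Add(81, Mul(-1, 33)), 25) = Add(Add(81, -33), 25) = Add(48, 25) = 73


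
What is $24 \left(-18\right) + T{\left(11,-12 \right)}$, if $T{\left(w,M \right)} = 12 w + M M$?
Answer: $-156$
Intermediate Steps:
$T{\left(w,M \right)} = M^{2} + 12 w$ ($T{\left(w,M \right)} = 12 w + M^{2} = M^{2} + 12 w$)
$24 \left(-18\right) + T{\left(11,-12 \right)} = 24 \left(-18\right) + \left(\left(-12\right)^{2} + 12 \cdot 11\right) = -432 + \left(144 + 132\right) = -432 + 276 = -156$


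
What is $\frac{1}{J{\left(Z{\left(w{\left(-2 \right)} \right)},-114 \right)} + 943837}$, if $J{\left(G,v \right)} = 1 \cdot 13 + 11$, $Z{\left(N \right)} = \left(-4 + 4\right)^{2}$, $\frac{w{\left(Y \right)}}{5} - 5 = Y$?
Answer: $\frac{1}{943861} \approx 1.0595 \cdot 10^{-6}$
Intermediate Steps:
$w{\left(Y \right)} = 25 + 5 Y$
$Z{\left(N \right)} = 0$ ($Z{\left(N \right)} = 0^{2} = 0$)
$J{\left(G,v \right)} = 24$ ($J{\left(G,v \right)} = 13 + 11 = 24$)
$\frac{1}{J{\left(Z{\left(w{\left(-2 \right)} \right)},-114 \right)} + 943837} = \frac{1}{24 + 943837} = \frac{1}{943861}$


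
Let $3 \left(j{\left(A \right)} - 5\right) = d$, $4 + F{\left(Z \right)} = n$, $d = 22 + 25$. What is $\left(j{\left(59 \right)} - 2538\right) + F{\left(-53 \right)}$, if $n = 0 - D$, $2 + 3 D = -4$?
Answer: $- \frac{7558}{3} \approx -2519.3$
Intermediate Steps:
$D = -2$ ($D = - \frac{2}{3} + \frac{1}{3} \left(-4\right) = - \frac{2}{3} - \frac{4}{3} = -2$)
$n = 2$ ($n = 0 - -2 = 0 + 2 = 2$)
$d = 47$
$F{\left(Z \right)} = -2$ ($F{\left(Z \right)} = -4 + 2 = -2$)
$j{\left(A \right)} = \frac{62}{3}$ ($j{\left(A \right)} = 5 + \frac{1}{3} \cdot 47 = 5 + \frac{47}{3} = \frac{62}{3}$)
$\left(j{\left(59 \right)} - 2538\right) + F{\left(-53 \right)} = \left(\frac{62}{3} - 2538\right) - 2 = - \frac{7552}{3} - 2 = - \frac{7558}{3}$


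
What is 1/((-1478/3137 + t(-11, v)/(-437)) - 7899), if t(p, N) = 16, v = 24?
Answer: -1370869/10829190309 ≈ -0.00012659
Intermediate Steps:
1/((-1478/3137 + t(-11, v)/(-437)) - 7899) = 1/((-1478/3137 + 16/(-437)) - 7899) = 1/((-1478*1/3137 + 16*(-1/437)) - 7899) = 1/((-1478/3137 - 16/437) - 7899) = 1/(-696078/1370869 - 7899) = 1/(-10829190309/1370869) = -1370869/10829190309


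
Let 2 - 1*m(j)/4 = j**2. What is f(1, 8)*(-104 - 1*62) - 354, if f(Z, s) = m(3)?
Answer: 4294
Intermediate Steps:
m(j) = 8 - 4*j**2
f(Z, s) = -28 (f(Z, s) = 8 - 4*3**2 = 8 - 4*9 = 8 - 36 = -28)
f(1, 8)*(-104 - 1*62) - 354 = -28*(-104 - 1*62) - 354 = -28*(-104 - 62) - 354 = -28*(-166) - 354 = 4648 - 354 = 4294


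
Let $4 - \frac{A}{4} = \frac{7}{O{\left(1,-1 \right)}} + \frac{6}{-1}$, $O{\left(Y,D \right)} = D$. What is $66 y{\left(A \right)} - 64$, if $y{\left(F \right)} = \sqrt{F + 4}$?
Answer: $-64 + 396 \sqrt{2} \approx 496.03$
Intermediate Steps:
$A = 68$ ($A = 16 - 4 \left(\frac{7}{-1} + \frac{6}{-1}\right) = 16 - 4 \left(7 \left(-1\right) + 6 \left(-1\right)\right) = 16 - 4 \left(-7 - 6\right) = 16 - -52 = 16 + 52 = 68$)
$y{\left(F \right)} = \sqrt{4 + F}$
$66 y{\left(A \right)} - 64 = 66 \sqrt{4 + 68} - 64 = 66 \sqrt{72} - 64 = 66 \cdot 6 \sqrt{2} - 64 = 396 \sqrt{2} - 64 = -64 + 396 \sqrt{2}$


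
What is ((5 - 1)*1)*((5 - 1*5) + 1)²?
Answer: 4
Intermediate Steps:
((5 - 1)*1)*((5 - 1*5) + 1)² = (4*1)*((5 - 5) + 1)² = 4*(0 + 1)² = 4*1² = 4*1 = 4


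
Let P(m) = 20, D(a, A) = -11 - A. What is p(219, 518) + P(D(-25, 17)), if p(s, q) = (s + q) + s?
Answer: 976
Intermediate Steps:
p(s, q) = q + 2*s (p(s, q) = (q + s) + s = q + 2*s)
p(219, 518) + P(D(-25, 17)) = (518 + 2*219) + 20 = (518 + 438) + 20 = 956 + 20 = 976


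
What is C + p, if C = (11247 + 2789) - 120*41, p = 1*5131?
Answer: 14247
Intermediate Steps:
p = 5131
C = 9116 (C = 14036 - 4920 = 9116)
C + p = 9116 + 5131 = 14247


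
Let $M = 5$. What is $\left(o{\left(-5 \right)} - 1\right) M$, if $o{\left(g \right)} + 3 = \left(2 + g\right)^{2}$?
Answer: $25$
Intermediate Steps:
$o{\left(g \right)} = -3 + \left(2 + g\right)^{2}$
$\left(o{\left(-5 \right)} - 1\right) M = \left(\left(-3 + \left(2 - 5\right)^{2}\right) - 1\right) 5 = \left(\left(-3 + \left(-3\right)^{2}\right) - 1\right) 5 = \left(\left(-3 + 9\right) - 1\right) 5 = \left(6 - 1\right) 5 = 5 \cdot 5 = 25$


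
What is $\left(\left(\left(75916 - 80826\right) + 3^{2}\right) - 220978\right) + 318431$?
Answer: $92552$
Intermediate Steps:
$\left(\left(\left(75916 - 80826\right) + 3^{2}\right) - 220978\right) + 318431 = \left(\left(-4910 + 9\right) - 220978\right) + 318431 = \left(-4901 - 220978\right) + 318431 = -225879 + 318431 = 92552$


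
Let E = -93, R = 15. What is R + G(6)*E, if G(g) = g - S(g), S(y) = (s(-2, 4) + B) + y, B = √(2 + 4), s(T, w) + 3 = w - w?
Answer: -264 + 93*√6 ≈ -36.197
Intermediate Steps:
s(T, w) = -3 (s(T, w) = -3 + (w - w) = -3 + 0 = -3)
B = √6 ≈ 2.4495
S(y) = -3 + y + √6 (S(y) = (-3 + √6) + y = -3 + y + √6)
G(g) = 3 - √6 (G(g) = g - (-3 + g + √6) = g + (3 - g - √6) = 3 - √6)
R + G(6)*E = 15 + (3 - √6)*(-93) = 15 + (-279 + 93*√6) = -264 + 93*√6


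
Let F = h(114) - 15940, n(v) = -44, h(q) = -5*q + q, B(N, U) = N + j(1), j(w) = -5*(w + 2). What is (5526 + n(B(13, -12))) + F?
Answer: -10914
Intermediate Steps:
j(w) = -10 - 5*w (j(w) = -5*(2 + w) = -10 - 5*w)
B(N, U) = -15 + N (B(N, U) = N + (-10 - 5*1) = N + (-10 - 5) = N - 15 = -15 + N)
h(q) = -4*q
F = -16396 (F = -4*114 - 15940 = -456 - 15940 = -16396)
(5526 + n(B(13, -12))) + F = (5526 - 44) - 16396 = 5482 - 16396 = -10914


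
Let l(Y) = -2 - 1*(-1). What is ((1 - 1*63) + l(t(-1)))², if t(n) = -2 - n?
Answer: 3969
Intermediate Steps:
l(Y) = -1 (l(Y) = -2 + 1 = -1)
((1 - 1*63) + l(t(-1)))² = ((1 - 1*63) - 1)² = ((1 - 63) - 1)² = (-62 - 1)² = (-63)² = 3969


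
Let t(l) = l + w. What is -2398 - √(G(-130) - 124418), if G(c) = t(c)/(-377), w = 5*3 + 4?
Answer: -2398 - 5*I*√707334563/377 ≈ -2398.0 - 352.73*I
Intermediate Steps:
w = 19 (w = 15 + 4 = 19)
t(l) = 19 + l (t(l) = l + 19 = 19 + l)
G(c) = -19/377 - c/377 (G(c) = (19 + c)/(-377) = (19 + c)*(-1/377) = -19/377 - c/377)
-2398 - √(G(-130) - 124418) = -2398 - √((-19/377 - 1/377*(-130)) - 124418) = -2398 - √((-19/377 + 10/29) - 124418) = -2398 - √(111/377 - 124418) = -2398 - √(-46905475/377) = -2398 - 5*I*√707334563/377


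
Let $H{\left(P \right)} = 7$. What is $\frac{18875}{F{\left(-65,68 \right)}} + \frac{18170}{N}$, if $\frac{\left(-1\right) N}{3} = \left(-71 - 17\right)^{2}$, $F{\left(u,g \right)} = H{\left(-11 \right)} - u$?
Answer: $\frac{9108245}{34848} \approx 261.37$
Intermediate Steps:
$F{\left(u,g \right)} = 7 - u$
$N = -23232$ ($N = - 3 \left(-71 - 17\right)^{2} = - 3 \left(-88\right)^{2} = \left(-3\right) 7744 = -23232$)
$\frac{18875}{F{\left(-65,68 \right)}} + \frac{18170}{N} = \frac{18875}{7 - -65} + \frac{18170}{-23232} = \frac{18875}{7 + 65} + 18170 \left(- \frac{1}{23232}\right) = \frac{18875}{72} - \frac{9085}{11616} = \frac{9108245}{34848}$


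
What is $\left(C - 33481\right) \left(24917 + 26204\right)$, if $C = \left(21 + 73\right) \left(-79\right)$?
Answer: $-2091206747$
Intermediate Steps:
$C = -7426$ ($C = 94 \left(-79\right) = -7426$)
$\left(C - 33481\right) \left(24917 + 26204\right) = \left(-7426 - 33481\right) \left(24917 + 26204\right) = \left(-40907\right) 51121 = -2091206747$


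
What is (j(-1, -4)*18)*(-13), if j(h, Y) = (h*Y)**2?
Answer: -3744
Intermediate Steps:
j(h, Y) = Y**2*h**2 (j(h, Y) = (Y*h)**2 = Y**2*h**2)
(j(-1, -4)*18)*(-13) = (((-4)**2*(-1)**2)*18)*(-13) = ((16*1)*18)*(-13) = (16*18)*(-13) = 288*(-13) = -3744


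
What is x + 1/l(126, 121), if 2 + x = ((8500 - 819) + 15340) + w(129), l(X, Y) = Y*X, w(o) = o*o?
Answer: 604656361/15246 ≈ 39660.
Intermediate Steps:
w(o) = o²
l(X, Y) = X*Y
x = 39660 (x = -2 + (((8500 - 819) + 15340) + 129²) = -2 + ((7681 + 15340) + 16641) = -2 + (23021 + 16641) = -2 + 39662 = 39660)
x + 1/l(126, 121) = 39660 + 1/(126*121) = 39660 + 1/15246 = 604656361/15246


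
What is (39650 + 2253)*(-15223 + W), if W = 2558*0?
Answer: -637889369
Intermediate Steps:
W = 0
(39650 + 2253)*(-15223 + W) = (39650 + 2253)*(-15223 + 0) = 41903*(-15223) = -637889369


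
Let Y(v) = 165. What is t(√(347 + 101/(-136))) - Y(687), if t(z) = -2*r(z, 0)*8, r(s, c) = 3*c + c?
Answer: -165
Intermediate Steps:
r(s, c) = 4*c
t(z) = 0 (t(z) = -8*0*8 = -2*0*8 = 0*8 = 0)
t(√(347 + 101/(-136))) - Y(687) = 0 - 1*165 = 0 - 165 = -165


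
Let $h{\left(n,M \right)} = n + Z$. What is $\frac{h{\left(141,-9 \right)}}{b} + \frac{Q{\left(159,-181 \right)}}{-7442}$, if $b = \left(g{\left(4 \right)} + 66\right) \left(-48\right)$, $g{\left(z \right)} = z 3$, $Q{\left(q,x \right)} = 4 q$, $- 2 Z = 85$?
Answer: $- \frac{3114221}{27862848} \approx -0.11177$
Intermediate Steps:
$Z = - \frac{85}{2}$ ($Z = \left(- \frac{1}{2}\right) 85 = - \frac{85}{2} \approx -42.5$)
$h{\left(n,M \right)} = - \frac{85}{2} + n$ ($h{\left(n,M \right)} = n - \frac{85}{2} = - \frac{85}{2} + n$)
$g{\left(z \right)} = 3 z$
$b = -3744$ ($b = \left(3 \cdot 4 + 66\right) \left(-48\right) = \left(12 + 66\right) \left(-48\right) = 78 \left(-48\right) = -3744$)
$\frac{h{\left(141,-9 \right)}}{b} + \frac{Q{\left(159,-181 \right)}}{-7442} = \frac{- \frac{85}{2} + 141}{-3744} + \frac{4 \cdot 159}{-7442} = \frac{197}{2} \left(- \frac{1}{3744}\right) + 636 \left(- \frac{1}{7442}\right) = - \frac{197}{7488} - \frac{318}{3721} = - \frac{3114221}{27862848}$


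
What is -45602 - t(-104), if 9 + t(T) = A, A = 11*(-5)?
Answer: -45538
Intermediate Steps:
A = -55
t(T) = -64 (t(T) = -9 - 55 = -64)
-45602 - t(-104) = -45602 - 1*(-64) = -45602 + 64 = -45538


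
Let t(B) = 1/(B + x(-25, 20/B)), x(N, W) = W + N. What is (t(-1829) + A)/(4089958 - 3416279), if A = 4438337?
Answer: 15050338628453/2284436057494 ≈ 6.5882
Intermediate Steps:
x(N, W) = N + W
t(B) = 1/(-25 + B + 20/B) (t(B) = 1/(B + (-25 + 20/B)) = 1/(-25 + B + 20/B))
(t(-1829) + A)/(4089958 - 3416279) = (-1829/(20 - 1829*(-25 - 1829)) + 4438337)/(4089958 - 3416279) = (-1829/(20 - 1829*(-1854)) + 4438337)/673679 = (-1829/(20 + 3390966) + 4438337)*(1/673679) = (-1829/3390986 + 4438337)*(1/673679) = (15050338628453/3390986)*(1/673679) = 15050338628453/2284436057494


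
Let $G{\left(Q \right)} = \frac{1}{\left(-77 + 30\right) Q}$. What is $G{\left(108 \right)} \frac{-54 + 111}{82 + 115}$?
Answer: $- \frac{19}{333324} \approx -5.7002 \cdot 10^{-5}$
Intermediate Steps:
$G{\left(Q \right)} = - \frac{1}{47 Q}$ ($G{\left(Q \right)} = \frac{1}{\left(-47\right) Q} = - \frac{1}{47 Q}$)
$G{\left(108 \right)} \frac{-54 + 111}{82 + 115} = - \frac{1}{47 \cdot 108} \frac{-54 + 111}{82 + 115} = \left(- \frac{1}{47}\right) \frac{1}{108} \cdot \frac{57}{197} = - \frac{57 \cdot \frac{1}{197}}{5076} = \left(- \frac{1}{5076}\right) \frac{57}{197} = - \frac{19}{333324}$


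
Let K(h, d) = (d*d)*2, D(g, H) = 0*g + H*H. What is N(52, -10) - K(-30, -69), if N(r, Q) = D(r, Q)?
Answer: -9422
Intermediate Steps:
D(g, H) = H² (D(g, H) = 0 + H² = H²)
N(r, Q) = Q²
K(h, d) = 2*d² (K(h, d) = d²*2 = 2*d²)
N(52, -10) - K(-30, -69) = (-10)² - 2*(-69)² = 100 - 2*4761 = 100 - 1*9522 = 100 - 9522 = -9422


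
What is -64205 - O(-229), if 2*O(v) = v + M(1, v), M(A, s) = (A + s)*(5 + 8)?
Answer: -125217/2 ≈ -62609.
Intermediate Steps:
M(A, s) = 13*A + 13*s (M(A, s) = (A + s)*13 = 13*A + 13*s)
O(v) = 13/2 + 7*v (O(v) = (v + (13*1 + 13*v))/2 = (v + (13 + 13*v))/2 = (13 + 14*v)/2 = 13/2 + 7*v)
-64205 - O(-229) = -64205 - (13/2 + 7*(-229)) = -64205 - (13/2 - 1603) = -64205 - 1*(-3193/2) = -64205 + 3193/2 = -125217/2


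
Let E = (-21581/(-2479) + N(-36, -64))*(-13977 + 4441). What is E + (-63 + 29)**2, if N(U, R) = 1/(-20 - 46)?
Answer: -6684892964/81807 ≈ -81715.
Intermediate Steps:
N(U, R) = -1/66 (N(U, R) = 1/(-66) = -1/66)
E = -6779461856/81807 (E = (-21581/(-2479) - 1/66)*(-13977 + 4441) = (-21581*(-1/2479) - 1/66)*(-9536) = (21581/2479 - 1/66)*(-9536) = (1421867/163614)*(-9536) = -6779461856/81807 ≈ -82871.)
E + (-63 + 29)**2 = -6779461856/81807 + (-63 + 29)**2 = -6779461856/81807 + (-34)**2 = -6779461856/81807 + 1156 = -6684892964/81807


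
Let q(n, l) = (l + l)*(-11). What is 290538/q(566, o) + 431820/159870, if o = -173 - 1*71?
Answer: 812771997/14303036 ≈ 56.825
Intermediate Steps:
o = -244 (o = -173 - 71 = -244)
q(n, l) = -22*l (q(n, l) = (2*l)*(-11) = -22*l)
290538/q(566, o) + 431820/159870 = 290538/((-22*(-244))) + 431820/159870 = 290538/5368 + 431820*(1/159870) = 290538*(1/5368) + 14394/5329 = 145269/2684 + 14394/5329 = 812771997/14303036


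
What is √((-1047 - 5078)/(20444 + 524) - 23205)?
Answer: I*√2550592417730/10484 ≈ 152.33*I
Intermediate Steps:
√((-1047 - 5078)/(20444 + 524) - 23205) = √(-6125/20968 - 23205) = √(-486568565/20968) = I*√2550592417730/10484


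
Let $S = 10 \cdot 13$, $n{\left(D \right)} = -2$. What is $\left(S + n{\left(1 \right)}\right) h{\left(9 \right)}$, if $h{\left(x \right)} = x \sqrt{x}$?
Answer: $3456$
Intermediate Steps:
$S = 130$
$h{\left(x \right)} = x^{\frac{3}{2}}$
$\left(S + n{\left(1 \right)}\right) h{\left(9 \right)} = \left(130 - 2\right) 9^{\frac{3}{2}} = 128 \cdot 27 = 3456$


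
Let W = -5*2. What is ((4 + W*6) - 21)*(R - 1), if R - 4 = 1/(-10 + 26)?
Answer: -3773/16 ≈ -235.81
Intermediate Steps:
W = -10
R = 65/16 (R = 4 + 1/(-10 + 26) = 4 + 1/16 = 65/16 ≈ 4.0625)
((4 + W*6) - 21)*(R - 1) = ((4 - 10*6) - 21)*(65/16 - 1) = ((4 - 60) - 21)*(49/16) = (-56 - 21)*(49/16) = -77*49/16 = -3773/16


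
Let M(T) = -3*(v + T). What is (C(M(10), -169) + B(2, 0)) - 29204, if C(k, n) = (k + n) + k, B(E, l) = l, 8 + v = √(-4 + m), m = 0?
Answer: -29385 - 12*I ≈ -29385.0 - 12.0*I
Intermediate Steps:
v = -8 + 2*I (v = -8 + √(-4 + 0) = -8 + √(-4) = -8 + 2*I ≈ -8.0 + 2.0*I)
M(T) = 24 - 6*I - 3*T (M(T) = -3*((-8 + 2*I) + T) = -3*(-8 + T + 2*I) = 24 - 6*I - 3*T)
C(k, n) = n + 2*k
(C(M(10), -169) + B(2, 0)) - 29204 = ((-169 + 2*(24 - 6*I - 3*10)) + 0) - 29204 = ((-169 + 2*(24 - 6*I - 30)) + 0) - 29204 = ((-169 + 2*(-6 - 6*I)) + 0) - 29204 = ((-169 + (-12 - 12*I)) + 0) - 29204 = ((-181 - 12*I) + 0) - 29204 = (-181 - 12*I) - 29204 = -29385 - 12*I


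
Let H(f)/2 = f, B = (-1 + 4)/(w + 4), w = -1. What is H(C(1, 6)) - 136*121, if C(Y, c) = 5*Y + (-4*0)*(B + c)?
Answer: -16446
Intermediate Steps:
B = 1 (B = (-1 + 4)/(-1 + 4) = 3/3 = 3*(⅓) = 1)
C(Y, c) = 5*Y (C(Y, c) = 5*Y + (-4*0)*(1 + c) = 5*Y + 0*(1 + c) = 5*Y + 0 = 5*Y)
H(f) = 2*f
H(C(1, 6)) - 136*121 = 2*(5*1) - 136*121 = 2*5 - 16456 = 10 - 16456 = -16446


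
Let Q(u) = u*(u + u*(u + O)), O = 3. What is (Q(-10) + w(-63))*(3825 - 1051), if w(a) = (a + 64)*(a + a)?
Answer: -2013924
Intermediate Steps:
w(a) = 2*a*(64 + a) (w(a) = (64 + a)*(2*a) = 2*a*(64 + a))
Q(u) = u*(u + u*(3 + u)) (Q(u) = u*(u + u*(u + 3)) = u*(u + u*(3 + u)))
(Q(-10) + w(-63))*(3825 - 1051) = ((-10)²*(4 - 10) + 2*(-63)*(64 - 63))*(3825 - 1051) = (100*(-6) + 2*(-63)*1)*2774 = (-600 - 126)*2774 = -726*2774 = -2013924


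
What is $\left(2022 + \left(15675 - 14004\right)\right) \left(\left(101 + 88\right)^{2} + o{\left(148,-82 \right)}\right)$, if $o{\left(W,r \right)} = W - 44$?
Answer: $132301725$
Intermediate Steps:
$o{\left(W,r \right)} = -44 + W$ ($o{\left(W,r \right)} = W - 44 = -44 + W$)
$\left(2022 + \left(15675 - 14004\right)\right) \left(\left(101 + 88\right)^{2} + o{\left(148,-82 \right)}\right) = \left(2022 + \left(15675 - 14004\right)\right) \left(\left(101 + 88\right)^{2} + \left(-44 + 148\right)\right) = \left(2022 + 1671\right) \left(189^{2} + 104\right) = 3693 \left(35721 + 104\right) = 3693 \cdot 35825 = 132301725$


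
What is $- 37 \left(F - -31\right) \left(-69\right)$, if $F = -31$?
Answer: $0$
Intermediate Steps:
$- 37 \left(F - -31\right) \left(-69\right) = - 37 \left(-31 - -31\right) \left(-69\right) = - 37 \left(-31 + 31\right) \left(-69\right) = \left(-37\right) 0 \left(-69\right) = 0 \left(-69\right) = 0$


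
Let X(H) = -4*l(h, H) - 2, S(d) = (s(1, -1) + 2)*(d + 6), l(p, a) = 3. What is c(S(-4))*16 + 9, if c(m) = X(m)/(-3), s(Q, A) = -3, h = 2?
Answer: 251/3 ≈ 83.667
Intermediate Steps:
S(d) = -6 - d (S(d) = (-3 + 2)*(d + 6) = -(6 + d) = -6 - d)
X(H) = -14 (X(H) = -4*3 - 2 = -12 - 2 = -14)
c(m) = 14/3 (c(m) = -14/(-3) = -14*(-⅓) = 14/3)
c(S(-4))*16 + 9 = (14/3)*16 + 9 = 224/3 + 9 = 251/3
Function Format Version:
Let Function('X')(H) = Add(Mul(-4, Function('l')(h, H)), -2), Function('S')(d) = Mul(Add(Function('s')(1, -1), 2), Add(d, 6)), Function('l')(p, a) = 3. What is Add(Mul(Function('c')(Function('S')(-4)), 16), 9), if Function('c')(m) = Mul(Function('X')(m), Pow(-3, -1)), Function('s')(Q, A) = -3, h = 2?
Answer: Rational(251, 3) ≈ 83.667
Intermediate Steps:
Function('S')(d) = Add(-6, Mul(-1, d)) (Function('S')(d) = Mul(Add(-3, 2), Add(d, 6)) = Mul(-1, Add(6, d)) = Add(-6, Mul(-1, d)))
Function('X')(H) = -14 (Function('X')(H) = Add(Mul(-4, 3), -2) = Add(-12, -2) = -14)
Function('c')(m) = Rational(14, 3) (Function('c')(m) = Mul(-14, Pow(-3, -1)) = Mul(-14, Rational(-1, 3)) = Rational(14, 3))
Add(Mul(Function('c')(Function('S')(-4)), 16), 9) = Add(Mul(Rational(14, 3), 16), 9) = Add(Rational(224, 3), 9) = Rational(251, 3)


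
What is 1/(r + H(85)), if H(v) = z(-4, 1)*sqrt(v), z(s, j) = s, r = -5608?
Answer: -701/3931038 + sqrt(85)/7862076 ≈ -0.00017715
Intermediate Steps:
H(v) = -4*sqrt(v)
1/(r + H(85)) = 1/(-5608 - 4*sqrt(85))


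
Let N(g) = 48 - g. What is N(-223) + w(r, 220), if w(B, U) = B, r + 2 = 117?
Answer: 386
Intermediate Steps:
r = 115 (r = -2 + 117 = 115)
N(-223) + w(r, 220) = (48 - 1*(-223)) + 115 = (48 + 223) + 115 = 271 + 115 = 386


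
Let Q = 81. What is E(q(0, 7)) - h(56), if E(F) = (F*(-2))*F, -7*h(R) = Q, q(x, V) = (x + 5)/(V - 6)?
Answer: -269/7 ≈ -38.429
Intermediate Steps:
q(x, V) = (5 + x)/(-6 + V)
h(R) = -81/7 (h(R) = -⅐*81 = -81/7)
E(F) = -2*F² (E(F) = (-2*F)*F = -2*F²)
E(q(0, 7)) - h(56) = -2*(5 + 0)²/(-6 + 7)² - 1*(-81/7) = -2*(5/1)² + 81/7 = -2*(1*5)² + 81/7 = -2*5² + 81/7 = -2*25 + 81/7 = -50 + 81/7 = -269/7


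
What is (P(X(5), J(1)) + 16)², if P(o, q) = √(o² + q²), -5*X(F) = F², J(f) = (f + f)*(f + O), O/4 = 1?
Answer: 381 + 160*√5 ≈ 738.77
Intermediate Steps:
O = 4 (O = 4*1 = 4)
J(f) = 2*f*(4 + f) (J(f) = (f + f)*(f + 4) = (2*f)*(4 + f) = 2*f*(4 + f))
X(F) = -F²/5
(P(X(5), J(1)) + 16)² = (√((-⅕*5²)² + (2*1*(4 + 1))²) + 16)² = (√((-⅕*25)² + (2*1*5)²) + 16)² = (√((-5)² + 10²) + 16)² = (√(25 + 100) + 16)² = (√125 + 16)² = (5*√5 + 16)² = (16 + 5*√5)²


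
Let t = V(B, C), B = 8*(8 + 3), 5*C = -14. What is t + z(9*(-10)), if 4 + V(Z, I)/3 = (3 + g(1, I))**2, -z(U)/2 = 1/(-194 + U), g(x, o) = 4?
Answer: 19171/142 ≈ 135.01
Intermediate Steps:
C = -14/5 (C = (1/5)*(-14) = -14/5 ≈ -2.8000)
z(U) = -2/(-194 + U)
B = 88 (B = 8*11 = 88)
V(Z, I) = 135 (V(Z, I) = -12 + 3*(3 + 4)**2 = -12 + 3*7**2 = -12 + 3*49 = -12 + 147 = 135)
t = 135
t + z(9*(-10)) = 135 - 2/(-194 + 9*(-10)) = 135 - 2/(-194 - 90) = 135 - 2/(-284) = 135 - 2*(-1/284) = 135 + 1/142 = 19171/142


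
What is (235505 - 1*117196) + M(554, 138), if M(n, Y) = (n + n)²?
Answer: 1345973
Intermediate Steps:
M(n, Y) = 4*n² (M(n, Y) = (2*n)² = 4*n²)
(235505 - 1*117196) + M(554, 138) = (235505 - 1*117196) + 4*554² = (235505 - 117196) + 4*306916 = 118309 + 1227664 = 1345973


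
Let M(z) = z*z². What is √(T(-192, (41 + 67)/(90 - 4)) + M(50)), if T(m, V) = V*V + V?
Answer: √231130238/43 ≈ 353.56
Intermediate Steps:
M(z) = z³
T(m, V) = V + V² (T(m, V) = V² + V = V + V²)
√(T(-192, (41 + 67)/(90 - 4)) + M(50)) = √(((41 + 67)/(90 - 4))*(1 + (41 + 67)/(90 - 4)) + 50³) = √((108/86)*(1 + 108/86) + 125000) = √((108*(1/86))*(1 + 108*(1/86)) + 125000) = √(54*(1 + 54/43)/43 + 125000) = √((54/43)*(97/43) + 125000) = √(5238/1849 + 125000) = √(231130238/1849) = √231130238/43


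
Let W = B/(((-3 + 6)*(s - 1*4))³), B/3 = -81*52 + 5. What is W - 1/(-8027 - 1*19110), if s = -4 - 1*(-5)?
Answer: 114165602/6594291 ≈ 17.313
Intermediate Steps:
s = 1 (s = -4 + 5 = 1)
B = -12621 (B = 3*(-81*52 + 5) = 3*(-4212 + 5) = 3*(-4207) = -12621)
W = 4207/243 (W = -12621*1/((1 - 1*4)³*(-3 + 6)³) = -12621*1/(27*(1 - 4)³) = -12621/((3*(-3))³) = -12621/((-9)³) = -12621/(-729) = -12621*(-1/729) = 4207/243 ≈ 17.313)
W - 1/(-8027 - 1*19110) = 4207/243 - 1/(-8027 - 1*19110) = 4207/243 - 1/(-8027 - 19110) = 4207/243 - 1/(-27137) = 4207/243 - 1*(-1/27137) = 4207/243 + 1/27137 = 114165602/6594291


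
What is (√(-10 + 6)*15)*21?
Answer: 630*I ≈ 630.0*I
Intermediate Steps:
(√(-10 + 6)*15)*21 = (√(-4)*15)*21 = ((2*I)*15)*21 = (30*I)*21 = 630*I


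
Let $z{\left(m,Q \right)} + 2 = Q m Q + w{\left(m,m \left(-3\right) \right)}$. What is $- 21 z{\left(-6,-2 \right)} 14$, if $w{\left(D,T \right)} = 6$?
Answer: $5880$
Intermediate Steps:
$z{\left(m,Q \right)} = 4 + m Q^{2}$ ($z{\left(m,Q \right)} = -2 + \left(Q m Q + 6\right) = -2 + \left(m Q^{2} + 6\right) = -2 + \left(6 + m Q^{2}\right) = 4 + m Q^{2}$)
$- 21 z{\left(-6,-2 \right)} 14 = - 21 \left(4 - 6 \left(-2\right)^{2}\right) 14 = - 21 \left(4 - 24\right) 14 = \left(-21\right) \left(-20\right) 14 = 420 \cdot 14 = 5880$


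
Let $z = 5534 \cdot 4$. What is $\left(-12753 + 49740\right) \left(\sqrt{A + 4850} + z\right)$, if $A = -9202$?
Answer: $818744232 + 591792 i \sqrt{17} \approx 8.1874 \cdot 10^{8} + 2.44 \cdot 10^{6} i$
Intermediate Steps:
$z = 22136$
$\left(-12753 + 49740\right) \left(\sqrt{A + 4850} + z\right) = \left(-12753 + 49740\right) \left(\sqrt{-9202 + 4850} + 22136\right) = 36987 \left(\sqrt{-4352} + 22136\right) = 36987 \left(16 i \sqrt{17} + 22136\right) = 36987 \left(22136 + 16 i \sqrt{17}\right) = 818744232 + 591792 i \sqrt{17}$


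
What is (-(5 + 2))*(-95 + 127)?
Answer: -224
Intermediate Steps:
(-(5 + 2))*(-95 + 127) = -1*7*32 = -7*32 = -224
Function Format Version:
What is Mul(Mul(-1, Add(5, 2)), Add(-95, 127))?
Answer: -224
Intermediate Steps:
Mul(Mul(-1, Add(5, 2)), Add(-95, 127)) = Mul(Mul(-1, 7), 32) = Mul(-7, 32) = -224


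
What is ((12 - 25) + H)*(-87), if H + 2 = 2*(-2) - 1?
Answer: 1740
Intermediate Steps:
H = -7 (H = -2 + (2*(-2) - 1) = -2 + (-4 - 1) = -2 - 5 = -7)
((12 - 25) + H)*(-87) = ((12 - 25) - 7)*(-87) = (-13 - 7)*(-87) = -20*(-87) = 1740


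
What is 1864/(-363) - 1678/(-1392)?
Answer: -330929/84216 ≈ -3.9295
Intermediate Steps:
1864/(-363) - 1678/(-1392) = 1864*(-1/363) - 1678*(-1/1392) = -1864/363 + 839/696 = -330929/84216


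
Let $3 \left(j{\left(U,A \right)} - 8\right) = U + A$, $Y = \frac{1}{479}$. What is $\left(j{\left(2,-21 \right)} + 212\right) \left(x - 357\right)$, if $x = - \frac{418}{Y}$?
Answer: $- \frac{128571139}{3} \approx -4.2857 \cdot 10^{7}$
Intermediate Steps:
$Y = \frac{1}{479} \approx 0.0020877$
$x = -200222$ ($x = - 418 \frac{1}{\frac{1}{479}} = \left(-418\right) 479 = -200222$)
$j{\left(U,A \right)} = 8 + \frac{A}{3} + \frac{U}{3}$ ($j{\left(U,A \right)} = 8 + \frac{U + A}{3} = 8 + \frac{A + U}{3} = 8 + \left(\frac{A}{3} + \frac{U}{3}\right) = 8 + \frac{A}{3} + \frac{U}{3}$)
$\left(j{\left(2,-21 \right)} + 212\right) \left(x - 357\right) = \left(\left(8 + \frac{1}{3} \left(-21\right) + \frac{1}{3} \cdot 2\right) + 212\right) \left(-200222 - 357\right) = \left(\left(8 - 7 + \frac{2}{3}\right) + 212\right) \left(-200579\right) = \left(\frac{5}{3} + 212\right) \left(-200579\right) = \frac{641}{3} \left(-200579\right) = - \frac{128571139}{3}$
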